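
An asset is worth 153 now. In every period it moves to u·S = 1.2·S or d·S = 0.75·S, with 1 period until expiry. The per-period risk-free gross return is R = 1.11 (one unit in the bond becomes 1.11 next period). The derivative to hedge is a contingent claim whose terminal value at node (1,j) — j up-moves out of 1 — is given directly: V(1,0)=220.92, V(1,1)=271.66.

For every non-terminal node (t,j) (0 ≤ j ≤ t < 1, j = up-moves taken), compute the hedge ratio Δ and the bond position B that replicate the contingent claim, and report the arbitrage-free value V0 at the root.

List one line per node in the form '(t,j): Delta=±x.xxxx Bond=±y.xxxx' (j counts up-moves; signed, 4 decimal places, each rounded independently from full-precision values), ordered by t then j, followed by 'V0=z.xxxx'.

(0,0): Delta=0.7370 Bond=122.8408
V0=235.5964

Risk-neutral probability p* = (R−d)/(u−d) = (1.11−0.75)/(1.2−0.75) = 0.8000.
Terminal payoffs: V(1,0)=220.9200, V(1,1)=271.6600
Node (0,0) S=153.0000: V=(p*·271.6600+(1−p*)·220.9200)/1.11=235.5964; Δ=(271.6600−220.9200)/(183.6000−114.7500)=0.7370; B=V−Δ·S=122.8408
Check: Δ(0,0)·S0 + B(0,0) = 235.5964 = V0.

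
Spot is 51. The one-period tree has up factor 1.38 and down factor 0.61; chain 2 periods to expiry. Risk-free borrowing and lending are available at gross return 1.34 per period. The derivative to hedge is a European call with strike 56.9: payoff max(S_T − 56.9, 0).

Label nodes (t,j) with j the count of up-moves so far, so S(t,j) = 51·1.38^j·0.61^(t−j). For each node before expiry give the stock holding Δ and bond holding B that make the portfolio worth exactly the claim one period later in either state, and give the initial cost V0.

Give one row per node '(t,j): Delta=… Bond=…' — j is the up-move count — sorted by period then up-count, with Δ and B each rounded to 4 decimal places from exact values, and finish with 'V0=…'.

(0,0): Delta=0.7247 Bond=-16.8249
(1,0): Delta=0.0000 Bond=0.0000
(1,1): Delta=0.7422 Bond=-23.7807
V0=20.1347

Since d<R<u, set p* = (R−d)/(u−d) = 0.9481; price each node as the discounted p*-expectation of its children.
At expiry t=2: V(2,0)=0.0000, V(2,1)=0.0000, V(2,2)=40.2244
  t=1,j=0: stock 31.1100 → up 42.9318 (V=0.0000), down 18.9771 (V=0.0000). Price 0.0000; hedge Δ=0.0000, bond B=0.0000.
  t=1,j=1: stock 70.3800 → up 97.1244 (V=40.2244), down 42.9318 (V=0.0000). Price 28.4588; hedge Δ=0.7422, bond B=-23.7807.
  t=0,j=0: stock 51.0000 → up 70.3800 (V=28.4588), down 31.1100 (V=0.0000). Price 20.1347; hedge Δ=0.7247, bond B=-16.8249.
Self-financing check: at every node Δ·S+B equals the discounted successor values.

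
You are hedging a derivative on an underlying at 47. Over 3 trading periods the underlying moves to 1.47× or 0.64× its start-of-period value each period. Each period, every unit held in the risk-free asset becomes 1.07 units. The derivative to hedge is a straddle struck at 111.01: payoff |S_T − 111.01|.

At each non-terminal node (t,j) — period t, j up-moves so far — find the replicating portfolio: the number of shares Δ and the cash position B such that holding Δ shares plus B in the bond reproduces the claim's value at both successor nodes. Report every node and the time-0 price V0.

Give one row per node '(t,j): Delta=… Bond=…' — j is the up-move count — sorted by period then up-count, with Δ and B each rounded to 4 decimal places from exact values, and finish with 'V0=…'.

(0,0): Delta=-0.5398 Bond=77.6810
(1,0): Delta=-1.0000 Bond=96.9604
(1,1): Delta=-0.3535 Bond=70.2426
(2,0): Delta=-1.0000 Bond=103.7477
(2,1): Delta=-1.0000 Bond=103.7477
(2,2): Delta=-0.0916 Bond=48.5660
V0=52.3088

The replicating-portfolio and risk-neutral prices coincide; use p* = (1.07−0.64)/(1.47−0.64) = 0.5181 for the latter.
Payoff layer (t=3): V(3,0)=98.6892, V(3,1)=82.7107, V(3,2)=46.0101, V(3,3)=38.2866
(2,0): S=19.2512. Δ = (V_up−V_dn)/(S_up−S_dn) = (82.7107−98.6892)/(28.2993−12.3208) = -1.0000. V = [p*·82.7107 + (1−p*)·98.6892]/1.07 = 84.4965. B = V − Δ·S = 103.7477.
(2,1): S=44.2176. Δ = (V_up−V_dn)/(S_up−S_dn) = (46.0101−82.7107)/(64.9999−28.2993) = -1.0000. V = [p*·46.0101 + (1−p*)·82.7107]/1.07 = 59.5301. B = V − Δ·S = 103.7477.
(2,2): S=101.5623. Δ = (V_up−V_dn)/(S_up−S_dn) = (38.2866−46.0101)/(149.2966−64.9999) = -0.0916. V = [p*·38.2866 + (1−p*)·46.0101]/1.07 = 39.2605. B = V − Δ·S = 48.5660.
(1,0): S=30.0800. Δ = (V_up−V_dn)/(S_up−S_dn) = (59.5301−84.4965)/(44.2176−19.2512) = -1.0000. V = [p*·59.5301 + (1−p*)·84.4965]/1.07 = 66.8804. B = V − Δ·S = 96.9604.
(1,1): S=69.0900. Δ = (V_up−V_dn)/(S_up−S_dn) = (39.2605−59.5301)/(101.5623−44.2176) = -0.3535. V = [p*·39.2605 + (1−p*)·59.5301]/1.07 = 45.8215. B = V − Δ·S = 70.2426.
(0,0): S=47.0000. Δ = (V_up−V_dn)/(S_up−S_dn) = (45.8215−66.8804)/(69.0900−30.0800) = -0.5398. V = [p*·45.8215 + (1−p*)·66.8804]/1.07 = 52.3088. B = V − Δ·S = 77.6810.
Each (Δ,B) replicates both successor values, so the strategy is self-financing and V0 is arbitrage-free.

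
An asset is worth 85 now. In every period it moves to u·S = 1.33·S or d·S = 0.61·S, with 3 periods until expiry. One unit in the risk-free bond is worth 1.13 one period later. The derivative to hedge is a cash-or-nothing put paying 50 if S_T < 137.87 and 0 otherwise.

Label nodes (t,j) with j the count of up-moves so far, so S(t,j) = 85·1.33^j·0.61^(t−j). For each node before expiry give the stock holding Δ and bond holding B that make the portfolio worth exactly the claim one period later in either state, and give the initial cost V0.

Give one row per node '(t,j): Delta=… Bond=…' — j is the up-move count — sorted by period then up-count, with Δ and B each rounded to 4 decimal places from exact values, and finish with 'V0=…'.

(0,0): Delta=-0.3337 Bond=49.9660
(1,0): Delta=0.0000 Bond=39.1573
(1,1): Delta=-0.3926 Bond=63.1170
(2,0): Delta=0.0000 Bond=44.2478
(2,1): Delta=0.0000 Bond=44.2478
(2,2): Delta=-0.4619 Bond=81.7355
V0=21.5984

Under the risk-neutral measure, an up-move has probability p* = (R−d)/(u−d) = 0.7222 and values discount at R = 1.13.
Terminal payoffs: V(3,0)=50.0000, V(3,1)=50.0000, V(3,2)=50.0000, V(3,3)=0.0000
(2,0): S=31.6285. Δ = (V_up−V_dn)/(S_up−S_dn) = (50.0000−50.0000)/(42.0659−19.2934) = 0.0000. V = [p*·50.0000 + (1−p*)·50.0000]/1.13 = 44.2478. B = V − Δ·S = 44.2478.
(2,1): S=68.9605. Δ = (V_up−V_dn)/(S_up−S_dn) = (50.0000−50.0000)/(91.7175−42.0659) = 0.0000. V = [p*·50.0000 + (1−p*)·50.0000]/1.13 = 44.2478. B = V − Δ·S = 44.2478.
(2,2): S=150.3565. Δ = (V_up−V_dn)/(S_up−S_dn) = (0.0000−50.0000)/(199.9741−91.7175) = -0.4619. V = [p*·0.0000 + (1−p*)·50.0000]/1.13 = 12.2911. B = V − Δ·S = 81.7355.
(1,0): S=51.8500. Δ = (V_up−V_dn)/(S_up−S_dn) = (44.2478−44.2478)/(68.9605−31.6285) = 0.0000. V = [p*·44.2478 + (1−p*)·44.2478]/1.13 = 39.1573. B = V − Δ·S = 39.1573.
(1,1): S=113.0500. Δ = (V_up−V_dn)/(S_up−S_dn) = (12.2911−44.2478)/(150.3565−68.9605) = -0.3926. V = [p*·12.2911 + (1−p*)·44.2478]/1.13 = 18.7327. B = V − Δ·S = 63.1170.
(0,0): S=85.0000. Δ = (V_up−V_dn)/(S_up−S_dn) = (18.7327−39.1573)/(113.0500−51.8500) = -0.3337. V = [p*·18.7327 + (1−p*)·39.1573]/1.13 = 21.5984. B = V − Δ·S = 49.9660.
The time-0 hedge costs 21.5984, which is the no-arbitrage price.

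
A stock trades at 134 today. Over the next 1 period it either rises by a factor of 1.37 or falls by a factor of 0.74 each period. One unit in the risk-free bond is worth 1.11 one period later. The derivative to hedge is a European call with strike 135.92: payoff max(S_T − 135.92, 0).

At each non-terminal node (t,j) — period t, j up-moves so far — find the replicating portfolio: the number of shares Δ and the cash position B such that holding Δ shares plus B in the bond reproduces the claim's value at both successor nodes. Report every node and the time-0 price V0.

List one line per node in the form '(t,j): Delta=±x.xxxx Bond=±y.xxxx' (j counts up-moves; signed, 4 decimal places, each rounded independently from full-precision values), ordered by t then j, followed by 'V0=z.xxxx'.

(0,0): Delta=0.5646 Bond=-50.4339
V0=25.2169

Risk-neutral probability p* = (R−d)/(u−d) = (1.11−0.74)/(1.37−0.74) = 0.5873.
At expiry t=1: V(1,0)=0.0000, V(1,1)=47.6600
  t=0,j=0: stock 134.0000 → up 183.5800 (V=47.6600), down 99.1600 (V=0.0000). Price 25.2169; hedge Δ=0.5646, bond B=-50.4339.
The time-0 hedge costs 25.2169, which is the no-arbitrage price.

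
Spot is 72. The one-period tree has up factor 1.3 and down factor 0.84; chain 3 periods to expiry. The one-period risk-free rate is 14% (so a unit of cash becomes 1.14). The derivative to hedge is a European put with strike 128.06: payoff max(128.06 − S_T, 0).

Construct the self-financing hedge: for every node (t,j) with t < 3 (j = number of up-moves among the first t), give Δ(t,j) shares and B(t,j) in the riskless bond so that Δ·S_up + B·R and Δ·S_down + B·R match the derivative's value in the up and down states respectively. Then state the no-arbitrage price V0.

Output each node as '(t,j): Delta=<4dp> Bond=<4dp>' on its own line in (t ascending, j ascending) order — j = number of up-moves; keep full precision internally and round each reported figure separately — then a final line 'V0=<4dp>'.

(0,0): Delta=-0.7023 Bond=70.6445
(1,0): Delta=-1.0000 Bond=98.5380
(1,1): Delta=-0.5997 Bond=70.9330
(2,0): Delta=-1.0000 Bond=112.3333
(2,1): Delta=-1.0000 Bond=112.3333
(2,2): Delta=-0.4618 Bond=64.0798
V0=20.0770

The replicating-portfolio and risk-neutral prices coincide; use p* = (1.14−0.84)/(1.3−0.84) = 0.6522 for the latter.
Terminal payoffs: V(3,0)=85.3853, V(3,1)=62.0158, V(3,2)=25.8488, V(3,3)=0.0000
(2,0): S=50.8032. Δ = (V_up−V_dn)/(S_up−S_dn) = (62.0158−85.3853)/(66.0442−42.6747) = -1.0000. V = [p*·62.0158 + (1−p*)·85.3853]/1.14 = 61.5301. B = V − Δ·S = 112.3333.
(2,1): S=78.6240. Δ = (V_up−V_dn)/(S_up−S_dn) = (25.8488−62.0158)/(102.2112−66.0442) = -1.0000. V = [p*·25.8488 + (1−p*)·62.0158]/1.14 = 33.7093. B = V − Δ·S = 112.3333.
(2,2): S=121.6800. Δ = (V_up−V_dn)/(S_up−S_dn) = (0.0000−25.8488)/(158.1840−102.2112) = -0.4618. V = [p*·0.0000 + (1−p*)·25.8488]/1.14 = 7.8867. B = V − Δ·S = 64.0798.
(1,0): S=60.4800. Δ = (V_up−V_dn)/(S_up−S_dn) = (33.7093−61.5301)/(78.6240−50.8032) = -1.0000. V = [p*·33.7093 + (1−p*)·61.5301]/1.14 = 38.0580. B = V − Δ·S = 98.5380.
(1,1): S=93.6000. Δ = (V_up−V_dn)/(S_up−S_dn) = (7.8867−33.7093)/(121.6800−78.6240) = -0.5997. V = [p*·7.8867 + (1−p*)·33.7093]/1.14 = 14.7969. B = V − Δ·S = 70.9330.
(0,0): S=72.0000. Δ = (V_up−V_dn)/(S_up−S_dn) = (14.7969−38.0580)/(93.6000−60.4800) = -0.7023. V = [p*·14.7969 + (1−p*)·38.0580]/1.14 = 20.0770. B = V − Δ·S = 70.6445.
Each (Δ,B) replicates both successor values, so the strategy is self-financing and V0 is arbitrage-free.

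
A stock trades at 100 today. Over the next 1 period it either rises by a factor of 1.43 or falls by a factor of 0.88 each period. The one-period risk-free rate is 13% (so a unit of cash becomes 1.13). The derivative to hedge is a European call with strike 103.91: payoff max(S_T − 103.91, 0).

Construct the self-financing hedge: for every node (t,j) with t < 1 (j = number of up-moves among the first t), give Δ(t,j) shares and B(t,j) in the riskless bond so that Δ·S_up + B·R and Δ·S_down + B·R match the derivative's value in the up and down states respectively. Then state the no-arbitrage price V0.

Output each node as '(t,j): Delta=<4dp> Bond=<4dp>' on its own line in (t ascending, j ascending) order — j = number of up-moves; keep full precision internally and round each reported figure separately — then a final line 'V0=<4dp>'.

(0,0): Delta=0.7107 Bond=-55.3487
V0=15.7241

No-arbitrage ⇒ martingale measure with p* = (R−d)/(u−d) = 0.4545.
At expiry t=1: V(1,0)=0.0000, V(1,1)=39.0900
(0,0): S=100.0000. Δ = (V_up−V_dn)/(S_up−S_dn) = (39.0900−0.0000)/(143.0000−88.0000) = 0.7107. V = [p*·39.0900 + (1−p*)·0.0000]/1.13 = 15.7241. B = V − Δ·S = -55.3487.
Root portfolio cost Δ·100+B reproduces V0=15.7241.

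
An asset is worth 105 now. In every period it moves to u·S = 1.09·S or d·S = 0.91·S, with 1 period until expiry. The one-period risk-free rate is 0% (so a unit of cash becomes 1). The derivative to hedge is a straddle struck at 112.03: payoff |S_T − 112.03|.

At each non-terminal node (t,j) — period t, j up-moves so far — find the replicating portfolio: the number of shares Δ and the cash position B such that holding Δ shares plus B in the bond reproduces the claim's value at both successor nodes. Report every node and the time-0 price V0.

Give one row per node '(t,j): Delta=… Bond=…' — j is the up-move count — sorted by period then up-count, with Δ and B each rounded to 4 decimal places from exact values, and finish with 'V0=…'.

(0,0): Delta=-0.7439 Bond=87.5611
V0=9.4500

No-arbitrage ⇒ martingale measure with p* = (R−d)/(u−d) = 0.5000.
At expiry t=1: V(1,0)=16.4800, V(1,1)=2.4200
Node (0,0) S=105.0000: V=(p*·2.4200+(1−p*)·16.4800)/1=9.4500; Δ=(2.4200−16.4800)/(114.4500−95.5500)=-0.7439; B=V−Δ·S=87.5611
Self-financing check: at every node Δ·S+B equals the discounted successor values.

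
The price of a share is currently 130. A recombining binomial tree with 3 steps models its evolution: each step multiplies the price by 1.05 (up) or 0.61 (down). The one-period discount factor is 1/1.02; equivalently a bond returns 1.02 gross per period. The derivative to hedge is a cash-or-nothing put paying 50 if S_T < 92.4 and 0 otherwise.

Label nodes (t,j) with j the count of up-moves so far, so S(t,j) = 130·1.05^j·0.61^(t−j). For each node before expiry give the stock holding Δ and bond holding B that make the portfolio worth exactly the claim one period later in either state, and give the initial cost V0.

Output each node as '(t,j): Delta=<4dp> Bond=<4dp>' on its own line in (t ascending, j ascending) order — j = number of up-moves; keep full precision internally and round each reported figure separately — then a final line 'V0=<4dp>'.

(0,0): Delta=-0.7295 Bond=103.8326
(1,0): Delta=0.0000 Bond=48.0584
(1,1): Delta=-0.7605 Bond=110.1422
(2,0): Delta=0.0000 Bond=49.0196
(2,1): Delta=0.0000 Bond=49.0196
(2,2): Delta=-0.7929 Bond=116.9786
V0=8.9952

Under the risk-neutral measure, an up-move has probability p* = (R−d)/(u−d) = 0.9318 and values discount at R = 1.02.
Payoff layer (t=3): V(3,0)=50.0000, V(3,1)=50.0000, V(3,2)=50.0000, V(3,3)=0.0000
(2,0): S=48.3730. Δ = (V_up−V_dn)/(S_up−S_dn) = (50.0000−50.0000)/(50.7916−29.5075) = 0.0000. V = [p*·50.0000 + (1−p*)·50.0000]/1.02 = 49.0196. B = V − Δ·S = 49.0196.
(2,1): S=83.2650. Δ = (V_up−V_dn)/(S_up−S_dn) = (50.0000−50.0000)/(87.4283−50.7916) = 0.0000. V = [p*·50.0000 + (1−p*)·50.0000]/1.02 = 49.0196. B = V − Δ·S = 49.0196.
(2,2): S=143.3250. Δ = (V_up−V_dn)/(S_up−S_dn) = (0.0000−50.0000)/(150.4913−87.4283) = -0.7929. V = [p*·0.0000 + (1−p*)·50.0000]/1.02 = 3.3422. B = V − Δ·S = 116.9786.
(1,0): S=79.3000. Δ = (V_up−V_dn)/(S_up−S_dn) = (49.0196−49.0196)/(83.2650−48.3730) = 0.0000. V = [p*·49.0196 + (1−p*)·49.0196]/1.02 = 48.0584. B = V − Δ·S = 48.0584.
(1,1): S=136.5000. Δ = (V_up−V_dn)/(S_up−S_dn) = (3.3422−49.0196)/(143.3250−83.2650) = -0.7605. V = [p*·3.3422 + (1−p*)·49.0196]/1.02 = 6.3300. B = V − Δ·S = 110.1422.
(0,0): S=130.0000. Δ = (V_up−V_dn)/(S_up−S_dn) = (6.3300−48.0584)/(136.5000−79.3000) = -0.7295. V = [p*·6.3300 + (1−p*)·48.0584]/1.02 = 8.9952. B = V − Δ·S = 103.8326.
Self-financing check: at every node Δ·S+B equals the discounted successor values.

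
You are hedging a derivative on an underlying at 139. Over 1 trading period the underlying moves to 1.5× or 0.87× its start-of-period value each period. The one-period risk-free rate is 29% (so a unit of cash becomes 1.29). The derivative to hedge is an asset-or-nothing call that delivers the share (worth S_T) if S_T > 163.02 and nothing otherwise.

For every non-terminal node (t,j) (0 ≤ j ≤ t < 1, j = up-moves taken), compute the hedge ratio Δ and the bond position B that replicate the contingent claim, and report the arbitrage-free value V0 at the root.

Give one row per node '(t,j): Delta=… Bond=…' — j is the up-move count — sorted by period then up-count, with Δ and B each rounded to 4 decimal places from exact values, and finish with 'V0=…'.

(0,0): Delta=2.3810 Bond=-223.2004
V0=107.7519

Risk-neutral probability p* = (R−d)/(u−d) = (1.29−0.87)/(1.5−0.87) = 0.6667.
Terminal payoffs: V(1,0)=0.0000, V(1,1)=208.5000
(0,0): S=139.0000. Δ = (V_up−V_dn)/(S_up−S_dn) = (208.5000−0.0000)/(208.5000−120.9300) = 2.3810. V = [p*·208.5000 + (1−p*)·0.0000]/1.29 = 107.7519. B = V − Δ·S = -223.2004.
The time-0 hedge costs 107.7519, which is the no-arbitrage price.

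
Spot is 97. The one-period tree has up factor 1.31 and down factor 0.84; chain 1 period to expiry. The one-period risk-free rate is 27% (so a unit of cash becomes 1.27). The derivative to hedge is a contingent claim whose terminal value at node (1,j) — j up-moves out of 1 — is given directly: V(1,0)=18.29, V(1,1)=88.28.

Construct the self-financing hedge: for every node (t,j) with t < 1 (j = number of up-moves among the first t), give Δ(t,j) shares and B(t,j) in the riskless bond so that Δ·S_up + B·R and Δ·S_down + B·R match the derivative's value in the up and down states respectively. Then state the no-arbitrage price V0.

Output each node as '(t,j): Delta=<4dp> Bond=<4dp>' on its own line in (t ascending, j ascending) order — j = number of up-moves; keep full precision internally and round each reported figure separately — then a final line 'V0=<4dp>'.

No-arbitrage ⇒ martingale measure with p* = (R−d)/(u−d) = 0.9149.
At expiry t=1: V(1,0)=18.2900, V(1,1)=88.2800
(0,0): S=97.0000. Δ = (V_up−V_dn)/(S_up−S_dn) = (88.2800−18.2900)/(127.0700−81.4800) = 1.5352. V = [p*·88.2800 + (1−p*)·18.2900]/1.27 = 64.8216. B = V − Δ·S = -84.0933.
The time-0 hedge costs 64.8216, which is the no-arbitrage price.

(0,0): Delta=1.5352 Bond=-84.0933
V0=64.8216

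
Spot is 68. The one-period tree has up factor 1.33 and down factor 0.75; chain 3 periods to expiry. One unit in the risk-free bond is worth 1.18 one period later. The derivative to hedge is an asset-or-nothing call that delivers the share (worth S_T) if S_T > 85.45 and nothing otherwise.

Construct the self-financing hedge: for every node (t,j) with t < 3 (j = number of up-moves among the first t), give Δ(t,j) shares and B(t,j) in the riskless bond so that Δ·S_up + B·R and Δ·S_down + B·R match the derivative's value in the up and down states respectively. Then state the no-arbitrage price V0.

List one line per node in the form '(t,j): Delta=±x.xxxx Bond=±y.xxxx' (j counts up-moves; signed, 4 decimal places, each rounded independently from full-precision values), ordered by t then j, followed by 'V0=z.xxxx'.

Since d<R<u, set p* = (R−d)/(u−d) = 0.7414; price each node as the discounted p*-expectation of its children.
Terminal payoffs: V(3,0)=0.0000, V(3,1)=0.0000, V(3,2)=90.2139, V(3,3)=159.9793
Node (2,0) S=38.2500: V=(p*·0.0000+(1−p*)·0.0000)/1.18=0.0000; Δ=(0.0000−0.0000)/(50.8725−28.6875)=0.0000; B=V−Δ·S=0.0000
Node (2,1) S=67.8300: V=(p*·90.2139+(1−p*)·0.0000)/1.18=56.6803; Δ=(90.2139−0.0000)/(90.2139−50.8725)=2.2931; B=V−Δ·S=-98.8609
Node (2,2) S=120.2852: V=(p*·159.9793+(1−p*)·90.2139)/1.18=120.2852; Δ=(159.9793−90.2139)/(159.9793−90.2139)=1.0000; B=V−Δ·S=0.0000
Node (1,0) S=51.0000: V=(p*·56.6803+(1−p*)·0.0000)/1.18=35.6115; Δ=(56.6803−0.0000)/(67.8300−38.2500)=1.9162; B=V−Δ·S=-62.1131
Node (1,1) S=90.4400: V=(p*·120.2852+(1−p*)·56.6803)/1.18=87.9963; Δ=(120.2852−56.6803)/(120.2852−67.8300)=1.2126; B=V−Δ·S=-21.6674
Node (0,0) S=68.0000: V=(p*·87.9963+(1−p*)·35.6115)/1.18=63.0920; Δ=(87.9963−35.6115)/(90.4400−51.0000)=1.3282; B=V−Δ·S=-27.2267
Root portfolio cost Δ·68+B reproduces V0=63.0920.

(0,0): Delta=1.3282 Bond=-27.2267
(1,0): Delta=1.9162 Bond=-62.1131
(1,1): Delta=1.2126 Bond=-21.6674
(2,0): Delta=0.0000 Bond=0.0000
(2,1): Delta=2.2931 Bond=-98.8609
(2,2): Delta=1.0000 Bond=0.0000
V0=63.0920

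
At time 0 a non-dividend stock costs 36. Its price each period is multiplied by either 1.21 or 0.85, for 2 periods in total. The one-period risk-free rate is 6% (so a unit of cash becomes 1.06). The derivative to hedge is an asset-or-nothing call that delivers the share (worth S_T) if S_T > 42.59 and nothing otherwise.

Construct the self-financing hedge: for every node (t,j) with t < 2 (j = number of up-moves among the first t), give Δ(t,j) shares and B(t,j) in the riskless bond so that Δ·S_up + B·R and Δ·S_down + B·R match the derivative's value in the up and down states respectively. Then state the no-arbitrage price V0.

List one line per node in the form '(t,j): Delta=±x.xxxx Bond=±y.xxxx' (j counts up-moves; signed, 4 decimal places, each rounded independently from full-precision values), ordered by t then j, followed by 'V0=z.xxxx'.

Since d<R<u, set p* = (R−d)/(u−d) = 0.5833; price each node as the discounted p*-expectation of its children.
Terminal values V(2,·): V(2,0)=0.0000, V(2,1)=0.0000, V(2,2)=52.7076
  t=1,j=0: stock 30.6000 → up 37.0260 (V=0.0000), down 26.0100 (V=0.0000). Price 0.0000; hedge Δ=0.0000, bond B=0.0000.
  t=1,j=1: stock 43.5600 → up 52.7076 (V=52.7076), down 37.0260 (V=0.0000). Price 29.0058; hedge Δ=3.3611, bond B=-117.4042.
  t=0,j=0: stock 36.0000 → up 43.5600 (V=29.0058), down 30.6000 (V=0.0000). Price 15.9623; hedge Δ=2.2381, bond B=-64.6093.
Self-financing check: at every node Δ·S+B equals the discounted successor values.

(0,0): Delta=2.2381 Bond=-64.6093
(1,0): Delta=0.0000 Bond=0.0000
(1,1): Delta=3.3611 Bond=-117.4042
V0=15.9623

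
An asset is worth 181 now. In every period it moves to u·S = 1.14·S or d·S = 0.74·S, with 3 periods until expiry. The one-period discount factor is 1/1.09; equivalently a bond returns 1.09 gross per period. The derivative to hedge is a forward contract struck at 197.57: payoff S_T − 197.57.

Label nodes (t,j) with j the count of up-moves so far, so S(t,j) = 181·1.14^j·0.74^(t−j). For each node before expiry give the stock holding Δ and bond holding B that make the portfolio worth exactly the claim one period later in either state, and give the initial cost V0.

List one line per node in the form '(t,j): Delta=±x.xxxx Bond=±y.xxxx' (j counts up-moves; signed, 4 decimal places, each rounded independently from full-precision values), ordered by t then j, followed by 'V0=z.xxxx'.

No-arbitrage ⇒ martingale measure with p* = (R−d)/(u−d) = 0.8750.
Terminal payoffs: V(3,0)=-124.2245, V(3,1)=-84.5782, V(3,2)=-23.5016, V(3,3)=70.5895
(2,0): S=99.1156. Δ = (V_up−V_dn)/(S_up−S_dn) = (-84.5782−-124.2245)/(112.9918−73.3455) = 1.0000. V = [p*·-84.5782 + (1−p*)·-124.2245]/1.09 = -82.1413. B = V − Δ·S = -181.2569.
(2,1): S=152.6916. Δ = (V_up−V_dn)/(S_up−S_dn) = (-23.5016−-84.5782)/(174.0684−112.9918) = 1.0000. V = [p*·-23.5016 + (1−p*)·-84.5782]/1.09 = -28.5653. B = V − Δ·S = -181.2569.
(2,2): S=235.2276. Δ = (V_up−V_dn)/(S_up−S_dn) = (70.5895−-23.5016)/(268.1595−174.0684) = 1.0000. V = [p*·70.5895 + (1−p*)·-23.5016]/1.09 = 53.9707. B = V − Δ·S = -181.2569.
(1,0): S=133.9400. Δ = (V_up−V_dn)/(S_up−S_dn) = (-28.5653−-82.1413)/(152.6916−99.1156) = 1.0000. V = [p*·-28.5653 + (1−p*)·-82.1413]/1.09 = -32.3507. B = V − Δ·S = -166.2907.
(1,1): S=206.3400. Δ = (V_up−V_dn)/(S_up−S_dn) = (53.9707−-28.5653)/(235.2276−152.6916) = 1.0000. V = [p*·53.9707 + (1−p*)·-28.5653]/1.09 = 40.0493. B = V − Δ·S = -166.2907.
(0,0): S=181.0000. Δ = (V_up−V_dn)/(S_up−S_dn) = (40.0493−-32.3507)/(206.3400−133.9400) = 1.0000. V = [p*·40.0493 + (1−p*)·-32.3507]/1.09 = 28.4397. B = V − Δ·S = -152.5603.
Each (Δ,B) replicates both successor values, so the strategy is self-financing and V0 is arbitrage-free.

(0,0): Delta=1.0000 Bond=-152.5603
(1,0): Delta=1.0000 Bond=-166.2907
(1,1): Delta=1.0000 Bond=-166.2907
(2,0): Delta=1.0000 Bond=-181.2569
(2,1): Delta=1.0000 Bond=-181.2569
(2,2): Delta=1.0000 Bond=-181.2569
V0=28.4397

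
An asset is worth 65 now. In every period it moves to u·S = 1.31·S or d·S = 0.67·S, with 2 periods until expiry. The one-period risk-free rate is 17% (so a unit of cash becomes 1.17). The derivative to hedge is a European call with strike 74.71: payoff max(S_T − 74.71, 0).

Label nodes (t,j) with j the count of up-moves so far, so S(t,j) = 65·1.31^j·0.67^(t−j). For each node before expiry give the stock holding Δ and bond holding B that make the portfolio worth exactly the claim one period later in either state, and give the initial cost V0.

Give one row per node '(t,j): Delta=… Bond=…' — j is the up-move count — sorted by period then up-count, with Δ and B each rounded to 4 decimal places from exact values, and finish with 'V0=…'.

Under the risk-neutral measure, an up-move has probability p* = (R−d)/(u−d) = 0.7812 and values discount at R = 1.17.
At expiry t=2: V(2,0)=0.0000, V(2,1)=0.0000, V(2,2)=36.8365
Node (1,0) S=43.5500: V=(p*·0.0000+(1−p*)·0.0000)/1.17=0.0000; Δ=(0.0000−0.0000)/(57.0505−29.1785)=0.0000; B=V−Δ·S=0.0000
Node (1,1) S=85.1500: V=(p*·36.8365+(1−p*)·0.0000)/1.17=24.5970; Δ=(36.8365−0.0000)/(111.5465−57.0505)=0.6759; B=V−Δ·S=-32.9600
Node (0,0) S=65.0000: V=(p*·24.5970+(1−p*)·0.0000)/1.17=16.4243; Δ=(24.5970−0.0000)/(85.1500−43.5500)=0.5913; B=V−Δ·S=-22.0086
The time-0 hedge costs 16.4243, which is the no-arbitrage price.

(0,0): Delta=0.5913 Bond=-22.0086
(1,0): Delta=0.0000 Bond=0.0000
(1,1): Delta=0.6759 Bond=-32.9600
V0=16.4243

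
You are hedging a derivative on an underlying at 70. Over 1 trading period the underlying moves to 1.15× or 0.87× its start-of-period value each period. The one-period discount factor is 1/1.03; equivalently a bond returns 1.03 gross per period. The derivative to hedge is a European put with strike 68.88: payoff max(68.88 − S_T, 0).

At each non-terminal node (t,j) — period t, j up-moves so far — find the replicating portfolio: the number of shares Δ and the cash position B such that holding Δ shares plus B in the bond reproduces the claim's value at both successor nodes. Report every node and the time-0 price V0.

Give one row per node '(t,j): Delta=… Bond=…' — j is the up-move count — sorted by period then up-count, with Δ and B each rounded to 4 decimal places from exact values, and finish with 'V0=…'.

(0,0): Delta=-0.4071 Bond=31.8204
V0=3.3204

Since d<R<u, set p* = (R−d)/(u−d) = 0.5714; price each node as the discounted p*-expectation of its children.
At expiry t=1: V(1,0)=7.9800, V(1,1)=0.0000
Node (0,0) S=70.0000: V=(p*·0.0000+(1−p*)·7.9800)/1.03=3.3204; Δ=(0.0000−7.9800)/(80.5000−60.9000)=-0.4071; B=V−Δ·S=31.8204
Root portfolio cost Δ·70+B reproduces V0=3.3204.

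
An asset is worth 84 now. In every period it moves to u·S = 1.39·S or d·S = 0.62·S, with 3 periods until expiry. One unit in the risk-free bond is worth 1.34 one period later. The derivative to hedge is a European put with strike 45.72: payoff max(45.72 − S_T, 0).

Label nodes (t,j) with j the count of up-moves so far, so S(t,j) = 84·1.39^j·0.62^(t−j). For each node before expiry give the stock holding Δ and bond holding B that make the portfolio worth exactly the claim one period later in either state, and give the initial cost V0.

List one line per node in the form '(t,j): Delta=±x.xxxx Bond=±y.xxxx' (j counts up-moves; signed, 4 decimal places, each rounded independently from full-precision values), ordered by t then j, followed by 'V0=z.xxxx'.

Under the risk-neutral measure, an up-move has probability p* = (R−d)/(u−d) = 0.9351 and values discount at R = 1.34.
Terminal payoffs: V(3,0)=25.7004, V(3,1)=0.8375, V(3,2)=0.0000, V(3,3)=0.0000
Node (2,0) S=32.2896: V=(p*·0.8375+(1−p*)·25.7004)/1.34=1.8298; Δ=(0.8375−25.7004)/(44.8825−20.0196)=-1.0000; B=V−Δ·S=34.1194
Node (2,1) S=72.3912: V=(p*·0.0000+(1−p*)·0.8375)/1.34=0.0406; Δ=(0.0000−0.8375)/(100.6238−44.8825)=-0.0150; B=V−Δ·S=1.1282
Node (2,2) S=162.2964: V=(p*·0.0000+(1−p*)·0.0000)/1.34=0.0000; Δ=(0.0000−0.0000)/(225.5920−100.6238)=0.0000; B=V−Δ·S=0.0000
Node (1,0) S=52.0800: V=(p*·0.0406+(1−p*)·1.8298)/1.34=0.1170; Δ=(0.0406−1.8298)/(72.3912−32.2896)=-0.0446; B=V−Δ·S=2.4407
Node (1,1) S=116.7600: V=(p*·0.0000+(1−p*)·0.0406)/1.34=0.0020; Δ=(0.0000−0.0406)/(162.2964−72.3912)=-0.0005; B=V−Δ·S=0.0547
Node (0,0) S=84.0000: V=(p*·0.0020+(1−p*)·0.1170)/1.34=0.0070; Δ=(0.0020−0.1170)/(116.7600−52.0800)=-0.0018; B=V−Δ·S=0.1564
Self-financing check: at every node Δ·S+B equals the discounted successor values.

(0,0): Delta=-0.0018 Bond=0.1564
(1,0): Delta=-0.0446 Bond=2.4407
(1,1): Delta=-0.0005 Bond=0.0547
(2,0): Delta=-1.0000 Bond=34.1194
(2,1): Delta=-0.0150 Bond=1.1282
(2,2): Delta=0.0000 Bond=0.0000
V0=0.0070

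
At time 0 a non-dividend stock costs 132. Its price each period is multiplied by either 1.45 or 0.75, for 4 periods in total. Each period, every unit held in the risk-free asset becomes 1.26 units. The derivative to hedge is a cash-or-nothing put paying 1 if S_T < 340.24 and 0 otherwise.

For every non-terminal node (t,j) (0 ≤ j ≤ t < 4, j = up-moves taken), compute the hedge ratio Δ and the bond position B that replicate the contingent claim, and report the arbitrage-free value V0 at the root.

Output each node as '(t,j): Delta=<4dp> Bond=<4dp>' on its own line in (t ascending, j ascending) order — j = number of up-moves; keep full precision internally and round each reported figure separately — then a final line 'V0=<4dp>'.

(0,0): Delta=-0.0021 Bond=0.5611
(1,0): Delta=0.0000 Bond=0.4999
(1,1): Delta=-0.0025 Bond=0.7842
(2,0): Delta=0.0000 Bond=0.6299
(2,1): Delta=0.0000 Bond=0.6299
(2,2): Delta=-0.0030 Bond=1.1216
(3,0): Delta=0.0000 Bond=0.7937
(3,1): Delta=0.0000 Bond=0.7937
(3,2): Delta=0.0000 Bond=0.7937
(3,3): Delta=-0.0035 Bond=1.6440
V0=0.2850

The replicating-portfolio and risk-neutral prices coincide; use p* = (1.26−0.75)/(1.45−0.75) = 0.7286 for the latter.
Terminal values V(4,·): V(4,0)=1.0000, V(4,1)=1.0000, V(4,2)=1.0000, V(4,3)=1.0000, V(4,4)=0.0000
Node (3,0) S=55.6875: V=(p*·1.0000+(1−p*)·1.0000)/1.26=0.7937; Δ=(1.0000−1.0000)/(80.7469−41.7656)=0.0000; B=V−Δ·S=0.7937
Node (3,1) S=107.6625: V=(p*·1.0000+(1−p*)·1.0000)/1.26=0.7937; Δ=(1.0000−1.0000)/(156.1106−80.7469)=0.0000; B=V−Δ·S=0.7937
Node (3,2) S=208.1475: V=(p*·1.0000+(1−p*)·1.0000)/1.26=0.7937; Δ=(1.0000−1.0000)/(301.8139−156.1106)=0.0000; B=V−Δ·S=0.7937
Node (3,3) S=402.4185: V=(p*·0.0000+(1−p*)·1.0000)/1.26=0.2154; Δ=(0.0000−1.0000)/(583.5068−301.8139)=-0.0035; B=V−Δ·S=1.6440
Node (2,0) S=74.2500: V=(p*·0.7937+(1−p*)·0.7937)/1.26=0.6299; Δ=(0.7937−0.7937)/(107.6625−55.6875)=0.0000; B=V−Δ·S=0.6299
Node (2,1) S=143.5500: V=(p*·0.7937+(1−p*)·0.7937)/1.26=0.6299; Δ=(0.7937−0.7937)/(208.1475−107.6625)=0.0000; B=V−Δ·S=0.6299
Node (2,2) S=277.5300: V=(p*·0.2154+(1−p*)·0.7937)/1.26=0.2955; Δ=(0.2154−0.7937)/(402.4185−208.1475)=-0.0030; B=V−Δ·S=1.1216
Node (1,0) S=99.0000: V=(p*·0.6299+(1−p*)·0.6299)/1.26=0.4999; Δ=(0.6299−0.6299)/(143.5500−74.2500)=0.0000; B=V−Δ·S=0.4999
Node (1,1) S=191.4000: V=(p*·0.2955+(1−p*)·0.6299)/1.26=0.3066; Δ=(0.2955−0.6299)/(277.5300−143.5500)=-0.0025; B=V−Δ·S=0.7842
Node (0,0) S=132.0000: V=(p*·0.3066+(1−p*)·0.4999)/1.26=0.2850; Δ=(0.3066−0.4999)/(191.4000−99.0000)=-0.0021; B=V−Δ·S=0.5611
Self-financing check: at every node Δ·S+B equals the discounted successor values.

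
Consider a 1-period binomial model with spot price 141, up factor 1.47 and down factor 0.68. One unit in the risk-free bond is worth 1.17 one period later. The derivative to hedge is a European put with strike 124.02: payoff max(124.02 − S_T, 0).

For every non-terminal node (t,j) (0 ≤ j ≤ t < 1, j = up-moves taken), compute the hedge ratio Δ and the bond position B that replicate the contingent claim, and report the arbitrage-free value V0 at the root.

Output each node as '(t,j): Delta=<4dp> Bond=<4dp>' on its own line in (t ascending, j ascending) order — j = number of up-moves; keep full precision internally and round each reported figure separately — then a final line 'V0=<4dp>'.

Since d<R<u, set p* = (R−d)/(u−d) = 0.6203; price each node as the discounted p*-expectation of its children.
Payoff layer (t=1): V(1,0)=28.1400, V(1,1)=0.0000
  t=0,j=0: stock 141.0000 → up 207.2700 (V=0.0000), down 95.8800 (V=28.1400). Price 9.1334; hedge Δ=-0.2526, bond B=44.7537.
Check: Δ(0,0)·S0 + B(0,0) = 9.1334 = V0.

(0,0): Delta=-0.2526 Bond=44.7537
V0=9.1334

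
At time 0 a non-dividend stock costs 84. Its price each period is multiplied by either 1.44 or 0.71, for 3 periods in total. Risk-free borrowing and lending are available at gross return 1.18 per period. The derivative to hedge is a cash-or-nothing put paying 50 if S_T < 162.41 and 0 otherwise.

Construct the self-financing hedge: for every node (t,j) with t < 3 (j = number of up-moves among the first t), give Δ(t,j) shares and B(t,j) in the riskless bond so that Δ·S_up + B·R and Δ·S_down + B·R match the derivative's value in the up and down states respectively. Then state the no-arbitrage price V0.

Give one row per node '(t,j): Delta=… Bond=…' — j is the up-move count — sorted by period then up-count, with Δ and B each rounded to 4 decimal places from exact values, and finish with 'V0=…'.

(0,0): Delta=-0.2427 Bond=42.7006
(1,0): Delta=0.0000 Bond=35.9092
(1,1): Delta=-0.3090 Bond=58.3954
(2,0): Delta=0.0000 Bond=42.3729
(2,1): Delta=0.0000 Bond=42.3729
(2,2): Delta=-0.3932 Bond=83.5849
V0=22.3098

Since d<R<u, set p* = (R−d)/(u−d) = 0.6438; price each node as the discounted p*-expectation of its children.
Payoff layer (t=3): V(3,0)=50.0000, V(3,1)=50.0000, V(3,2)=50.0000, V(3,3)=0.0000
(2,0): S=42.3444. Δ = (V_up−V_dn)/(S_up−S_dn) = (50.0000−50.0000)/(60.9759−30.0645) = 0.0000. V = [p*·50.0000 + (1−p*)·50.0000]/1.18 = 42.3729. B = V − Δ·S = 42.3729.
(2,1): S=85.8816. Δ = (V_up−V_dn)/(S_up−S_dn) = (50.0000−50.0000)/(123.6695−60.9759) = 0.0000. V = [p*·50.0000 + (1−p*)·50.0000]/1.18 = 42.3729. B = V − Δ·S = 42.3729.
(2,2): S=174.1824. Δ = (V_up−V_dn)/(S_up−S_dn) = (0.0000−50.0000)/(250.8227−123.6695) = -0.3932. V = [p*·0.0000 + (1−p*)·50.0000]/1.18 = 15.0917. B = V − Δ·S = 83.5849.
(1,0): S=59.6400. Δ = (V_up−V_dn)/(S_up−S_dn) = (42.3729−42.3729)/(85.8816−42.3444) = 0.0000. V = [p*·42.3729 + (1−p*)·42.3729]/1.18 = 35.9092. B = V − Δ·S = 35.9092.
(1,1): S=120.9600. Δ = (V_up−V_dn)/(S_up−S_dn) = (15.0917−42.3729)/(174.1824−85.8816) = -0.3090. V = [p*·15.0917 + (1−p*)·42.3729]/1.18 = 21.0240. B = V − Δ·S = 58.3954.
(0,0): S=84.0000. Δ = (V_up−V_dn)/(S_up−S_dn) = (21.0240−35.9092)/(120.9600−59.6400) = -0.2427. V = [p*·21.0240 + (1−p*)·35.9092]/1.18 = 22.3098. B = V − Δ·S = 42.7006.
Check: Δ(0,0)·S0 + B(0,0) = 22.3098 = V0.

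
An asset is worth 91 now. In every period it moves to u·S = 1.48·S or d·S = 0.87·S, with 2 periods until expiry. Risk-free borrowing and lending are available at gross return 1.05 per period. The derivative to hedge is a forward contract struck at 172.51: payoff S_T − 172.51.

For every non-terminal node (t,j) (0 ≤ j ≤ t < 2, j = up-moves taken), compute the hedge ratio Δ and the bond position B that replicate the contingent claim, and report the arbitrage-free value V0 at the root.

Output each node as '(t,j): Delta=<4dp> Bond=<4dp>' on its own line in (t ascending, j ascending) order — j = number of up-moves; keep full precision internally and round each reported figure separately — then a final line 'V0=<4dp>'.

Under the risk-neutral measure, an up-move has probability p* = (R−d)/(u−d) = 0.2951 and values discount at R = 1.05.
At expiry t=2: V(2,0)=-103.6321, V(2,1)=-55.3384, V(2,2)=26.8164
  t=1,j=0: stock 79.1700 → up 117.1716 (V=-55.3384), down 68.8779 (V=-103.6321). Price -85.1252; hedge Δ=1.0000, bond B=-164.2952.
  t=1,j=1: stock 134.6800 → up 199.3264 (V=26.8164), down 117.1716 (V=-55.3384). Price -29.6152; hedge Δ=1.0000, bond B=-164.2952.
  t=0,j=0: stock 91.0000 → up 134.6800 (V=-29.6152), down 79.1700 (V=-85.1252). Price -65.4717; hedge Δ=1.0000, bond B=-156.4717.
Each (Δ,B) replicates both successor values, so the strategy is self-financing and V0 is arbitrage-free.

(0,0): Delta=1.0000 Bond=-156.4717
(1,0): Delta=1.0000 Bond=-164.2952
(1,1): Delta=1.0000 Bond=-164.2952
V0=-65.4717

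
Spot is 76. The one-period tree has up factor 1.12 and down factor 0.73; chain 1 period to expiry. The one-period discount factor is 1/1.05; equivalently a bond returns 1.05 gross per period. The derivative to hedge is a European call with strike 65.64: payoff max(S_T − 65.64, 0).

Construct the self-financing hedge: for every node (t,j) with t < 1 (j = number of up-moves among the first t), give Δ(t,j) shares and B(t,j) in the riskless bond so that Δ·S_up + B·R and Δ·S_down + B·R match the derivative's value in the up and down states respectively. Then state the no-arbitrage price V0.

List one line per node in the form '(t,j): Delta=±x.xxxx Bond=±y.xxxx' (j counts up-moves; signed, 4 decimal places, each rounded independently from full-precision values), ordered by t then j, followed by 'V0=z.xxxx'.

(0,0): Delta=0.6572 Bond=-34.7263
V0=15.2225

Since d<R<u, set p* = (R−d)/(u−d) = 0.8205; price each node as the discounted p*-expectation of its children.
Payoff layer (t=1): V(1,0)=0.0000, V(1,1)=19.4800
(0,0): S=76.0000. Δ = (V_up−V_dn)/(S_up−S_dn) = (19.4800−0.0000)/(85.1200−55.4800) = 0.6572. V = [p*·19.4800 + (1−p*)·0.0000]/1.05 = 15.2225. B = V − Δ·S = -34.7263.
Root portfolio cost Δ·76+B reproduces V0=15.2225.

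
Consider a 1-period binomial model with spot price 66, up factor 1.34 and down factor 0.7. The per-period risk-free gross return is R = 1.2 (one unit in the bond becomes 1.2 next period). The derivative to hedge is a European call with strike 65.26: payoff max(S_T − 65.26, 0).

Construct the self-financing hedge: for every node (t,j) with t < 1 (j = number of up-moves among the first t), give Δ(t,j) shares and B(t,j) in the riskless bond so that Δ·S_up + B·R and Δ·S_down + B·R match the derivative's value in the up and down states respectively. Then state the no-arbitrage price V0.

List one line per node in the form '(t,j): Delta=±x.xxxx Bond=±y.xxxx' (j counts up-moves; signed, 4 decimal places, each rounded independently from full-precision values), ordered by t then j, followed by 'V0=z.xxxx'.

Since d<R<u, set p* = (R−d)/(u−d) = 0.7812; price each node as the discounted p*-expectation of its children.
Terminal payoffs: V(1,0)=0.0000, V(1,1)=23.1800
(0,0): S=66.0000. Δ = (V_up−V_dn)/(S_up−S_dn) = (23.1800−0.0000)/(88.4400−46.2000) = 0.5488. V = [p*·23.1800 + (1−p*)·0.0000]/1.2 = 15.0911. B = V − Δ·S = -21.1276.
The time-0 hedge costs 15.0911, which is the no-arbitrage price.

(0,0): Delta=0.5488 Bond=-21.1276
V0=15.0911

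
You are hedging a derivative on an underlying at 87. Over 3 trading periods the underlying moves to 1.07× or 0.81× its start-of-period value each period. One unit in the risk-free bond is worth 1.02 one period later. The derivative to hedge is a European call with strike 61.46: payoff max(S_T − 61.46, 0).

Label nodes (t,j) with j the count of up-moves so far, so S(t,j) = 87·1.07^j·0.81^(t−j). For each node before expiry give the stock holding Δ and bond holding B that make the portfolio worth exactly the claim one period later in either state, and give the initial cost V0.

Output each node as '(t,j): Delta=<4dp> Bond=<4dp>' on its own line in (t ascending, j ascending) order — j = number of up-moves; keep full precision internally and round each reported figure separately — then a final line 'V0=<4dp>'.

The replicating-portfolio and risk-neutral prices coincide; use p* = (1.02−0.81)/(1.07−0.81) = 0.8077 for the latter.
Terminal values V(3,·): V(3,0)=0.0000, V(3,1)=0.0000, V(3,2)=19.2211, V(3,3)=45.1187
  t=2,j=0: stock 57.0807 → up 61.0763 (V=0.0000), down 46.2354 (V=0.0000). Price 0.0000; hedge Δ=0.0000, bond B=0.0000.
  t=2,j=1: stock 75.4029 → up 80.6811 (V=19.2211), down 61.0763 (V=0.0000). Price 15.2203; hedge Δ=0.9804, bond B=-58.7070.
  t=2,j=2: stock 99.6063 → up 106.5787 (V=45.1187), down 80.6811 (V=19.2211). Price 39.3514; hedge Δ=1.0000, bond B=-60.2549.
  t=1,j=0: stock 70.4700 → up 75.4029 (V=15.2203), down 57.0807 (V=0.0000). Price 12.0523; hedge Δ=0.8307, bond B=-46.4874.
  t=1,j=1: stock 93.0900 → up 99.6063 (V=39.3514), down 75.4029 (V=15.2203). Price 34.0302; hedge Δ=0.9970, bond B=-58.7816.
  t=0,j=0: stock 87.0000 → up 93.0900 (V=34.0302), down 70.4700 (V=12.0523). Price 29.2193; hedge Δ=0.9716, bond B=-55.3111.
Check: Δ(0,0)·S0 + B(0,0) = 29.2193 = V0.

(0,0): Delta=0.9716 Bond=-55.3111
(1,0): Delta=0.8307 Bond=-46.4874
(1,1): Delta=0.9970 Bond=-58.7816
(2,0): Delta=0.0000 Bond=0.0000
(2,1): Delta=0.9804 Bond=-58.7070
(2,2): Delta=1.0000 Bond=-60.2549
V0=29.2193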